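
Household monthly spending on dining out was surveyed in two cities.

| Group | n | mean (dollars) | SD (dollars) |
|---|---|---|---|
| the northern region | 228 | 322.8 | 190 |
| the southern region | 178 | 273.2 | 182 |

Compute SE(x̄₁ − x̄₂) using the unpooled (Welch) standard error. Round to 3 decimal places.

18.559

Standard errors of each mean: 190/√228 = 12.5831 and 182/√178 = 13.6415.
SE(x̄₁ − x̄₂) = √(12.5831² + 13.6415²) = 18.5587 for independent samples with unequal variances.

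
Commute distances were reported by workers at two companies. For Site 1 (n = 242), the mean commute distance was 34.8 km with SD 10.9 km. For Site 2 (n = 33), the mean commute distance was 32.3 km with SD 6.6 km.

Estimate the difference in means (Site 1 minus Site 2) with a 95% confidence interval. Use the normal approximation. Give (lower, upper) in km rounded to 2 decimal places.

Per-group SEs: s₁/√n₁ = 10.9/√242 = 0.7007, s₂/√n₂ = 6.6/√33 = 1.1489.
Unpooled SE of the difference: √(0.49098049 + 1.31997121) = 1.3457.
Margin of error = z* · SE = 1.960 × 1.3457 = 2.6376.
x̄₁ − x̄₂ = 34.8 − 32.3 = 2.5000.
CI: 2.5000 ± 2.6376 = (-0.14, 5.14).

(-0.14, 5.14)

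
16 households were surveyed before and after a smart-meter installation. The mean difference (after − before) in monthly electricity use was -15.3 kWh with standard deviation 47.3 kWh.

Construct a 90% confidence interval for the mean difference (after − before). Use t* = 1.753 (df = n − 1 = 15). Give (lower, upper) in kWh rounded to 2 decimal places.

(-36.03, 5.43)

This is a matched-pairs design, so SE = s_d/√n = 47.3/√16 = 11.8250.
Margin = 1.753 × 11.8250 = 20.7292; the interval is -15.3 ± 20.7292 = (-36.03, 5.43).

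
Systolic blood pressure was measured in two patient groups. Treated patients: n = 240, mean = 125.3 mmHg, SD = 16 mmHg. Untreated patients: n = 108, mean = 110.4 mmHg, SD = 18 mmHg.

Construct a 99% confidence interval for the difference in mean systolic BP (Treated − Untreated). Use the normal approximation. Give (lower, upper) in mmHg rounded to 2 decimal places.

Standard errors of each mean: 16/√240 = 1.0328 and 18/√108 = 1.7321.
SE(x̄₁ − x̄₂) = √(1.0328² + 1.7321²) = 2.0166 for independent samples with unequal variances.
With z* = 2.576, the margin is 2.576 × 2.0166 = 5.1948.
x̄₁ − x̄₂ = 125.3 − 110.4 = 14.9000; the interval is 14.9000 ± 5.1948 = (9.71, 20.09).

(9.71, 20.09)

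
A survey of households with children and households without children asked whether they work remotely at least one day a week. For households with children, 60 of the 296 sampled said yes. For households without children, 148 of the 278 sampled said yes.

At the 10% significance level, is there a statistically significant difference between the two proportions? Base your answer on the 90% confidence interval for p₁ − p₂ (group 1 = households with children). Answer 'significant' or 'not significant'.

significant

First, p̂₁ = 60/296 = 0.2027; p̂₂ = 148/278 = 0.5324.
The two standard errors are √(0.2027×0.7973/296) = 0.02337 and √(0.5324×0.4676/278) = 0.02992.
Because the samples are independent, SE_diff = √(0.02337² + 0.02992²) = 0.03797.
Using z* = 1.645 for 90%, ME = 1.645 × 0.03797 = 0.06246.
p̂₁ − p̂₂ = -0.3297; interval -0.3297 ± 0.06246 gives (-0.39216, -0.26724).
The interval (-0.39216, -0.26724) does not contain 0, so the difference is significant.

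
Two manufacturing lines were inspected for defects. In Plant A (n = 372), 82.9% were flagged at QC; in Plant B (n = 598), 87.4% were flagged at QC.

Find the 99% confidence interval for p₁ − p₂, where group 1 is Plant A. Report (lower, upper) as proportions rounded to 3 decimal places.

SE₁ = √(p̂₁(1−p̂₁)/n₁) = √(0.8290·0.1710/372) = 0.01952; SE₂ = √(0.8740·0.1260/598) = 0.01357.
Independent samples: SE of the difference = √(SE₁² + SE₂²) = √(0.0003810304 + 0.0001841449) = 0.02377.
z* for 99% confidence is 2.576, so the margin of error is 2.576 × 0.02377 = 0.06123.
Point estimate p̂₁ − p̂₂ = 0.8290 − 0.8740 = -0.0450.
-0.0450 ± 0.06123 → (-0.106, 0.016).

(-0.106, 0.016)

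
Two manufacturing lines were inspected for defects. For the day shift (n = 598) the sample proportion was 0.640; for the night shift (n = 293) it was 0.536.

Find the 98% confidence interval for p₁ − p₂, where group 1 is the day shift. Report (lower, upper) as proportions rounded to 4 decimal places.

(0.0223, 0.1857)

The two standard errors are √(0.6400×0.3600/598) = 0.01963 and √(0.5360×0.4640/293) = 0.02913.
Because the samples are independent, SE_diff = √(0.01963² + 0.02913²) = 0.03513.
Using z* = 2.326 for 98%, ME = 2.326 × 0.03513 = 0.08171.
p̂₁ − p̂₂ = 0.1040; interval 0.1040 ± 0.08171 gives (0.0223, 0.1857).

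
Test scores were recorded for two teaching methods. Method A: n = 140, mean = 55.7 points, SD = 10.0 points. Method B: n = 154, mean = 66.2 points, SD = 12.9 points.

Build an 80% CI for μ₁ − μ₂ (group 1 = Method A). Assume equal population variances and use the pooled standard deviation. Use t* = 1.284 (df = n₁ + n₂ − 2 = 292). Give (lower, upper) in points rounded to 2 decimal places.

(-12.24, -8.76)

s_p = √[((n₁−1)s₁² + (n₂−1)s₂²)/(n₁+n₂−2)] = √[(139·10.0² + 153·12.9²)/292] = 11.6102.
SE = 11.6102·√(1/140 + 1/154) = 1.3558.
With t* = 1.284, margin = 1.284 × 1.3558 = 1.7408.
x̄₁ − x̄₂ = 55.7 − 66.2 = -10.5000; interval -10.5000 ± 1.7408 = (-12.24, -8.76).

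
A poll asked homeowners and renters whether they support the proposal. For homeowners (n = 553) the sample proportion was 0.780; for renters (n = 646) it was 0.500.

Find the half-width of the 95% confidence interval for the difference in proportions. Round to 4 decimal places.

0.0518

The two standard errors are √(0.7800×0.2200/553) = 0.01762 and √(0.5000×0.5000/646) = 0.01967.
Because the samples are independent, SE_diff = √(0.01762² + 0.01967²) = 0.02641.
Using z* = 1.960 for 95%, ME = 1.960 × 0.02641 = 0.05176.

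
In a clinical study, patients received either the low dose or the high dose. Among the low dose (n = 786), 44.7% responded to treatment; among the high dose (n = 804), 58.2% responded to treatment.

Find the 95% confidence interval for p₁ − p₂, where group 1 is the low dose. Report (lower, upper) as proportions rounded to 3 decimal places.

The two standard errors are √(0.4470×0.5530/786) = 0.01773 and √(0.5820×0.4180/804) = 0.01739.
Because the samples are independent, SE_diff = √(0.01773² + 0.01739²) = 0.02483.
Using z* = 1.960 for 95%, ME = 1.960 × 0.02483 = 0.04867.
p̂₁ − p̂₂ = -0.1350; interval -0.1350 ± 0.04867 gives (-0.184, -0.086).

(-0.184, -0.086)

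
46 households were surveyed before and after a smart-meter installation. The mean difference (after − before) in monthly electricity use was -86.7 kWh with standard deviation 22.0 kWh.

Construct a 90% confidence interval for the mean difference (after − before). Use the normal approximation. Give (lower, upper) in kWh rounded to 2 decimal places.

This is a matched-pairs design, so SE = s_d/√n = 22.0/√46 = 3.2437.
Margin = 1.645 × 3.2437 = 5.3359; the interval is -86.7 ± 5.3359 = (-92.04, -81.36).

(-92.04, -81.36)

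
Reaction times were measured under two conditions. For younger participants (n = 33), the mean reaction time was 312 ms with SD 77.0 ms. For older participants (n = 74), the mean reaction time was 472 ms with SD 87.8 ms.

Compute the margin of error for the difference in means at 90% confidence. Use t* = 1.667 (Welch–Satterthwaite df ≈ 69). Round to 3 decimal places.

28.085

Standard errors of each mean: 77.0/√33 = 13.4040 and 87.8/√74 = 10.2065.
SE(x̄₁ − x̄₂) = √(13.4040² + 10.2065²) = 16.8475 for independent samples with unequal variances.
With t* = 1.667, the margin is 1.667 × 16.8475 = 28.0848.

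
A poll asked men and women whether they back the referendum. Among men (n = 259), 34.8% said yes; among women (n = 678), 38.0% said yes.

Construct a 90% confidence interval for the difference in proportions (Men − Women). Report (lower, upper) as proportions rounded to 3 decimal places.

Each SE is √(p̂(1−p̂)/n): √(0.3480·0.6520/259) = 0.02960 and √(0.3800·0.6200/678) = 0.01864.
SE(p̂₁ − p̂₂) = √(SE₁² + SE₂²) = √(0.00087616 + 0.0003474496) = 0.03498, since the two samples are independent.
At 90% confidence z* = 1.645; margin = 1.645 × 0.03498 = 0.05754.
The difference is 0.3480 − 0.3800 = -0.0320, so the interval is -0.0320 ± 0.05754 = (-0.090, 0.026).

(-0.090, 0.026)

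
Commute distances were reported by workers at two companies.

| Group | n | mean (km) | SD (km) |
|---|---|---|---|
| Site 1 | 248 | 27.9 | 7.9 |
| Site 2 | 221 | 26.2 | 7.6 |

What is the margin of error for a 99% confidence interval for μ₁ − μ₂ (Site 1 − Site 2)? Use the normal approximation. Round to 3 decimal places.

1.845

Standard errors of each mean: 7.9/√248 = 0.5017 and 7.6/√221 = 0.5112.
SE(x̄₁ − x̄₂) = √(0.5017² + 0.5112²) = 0.7163 for independent samples with unequal variances.
With z* = 2.576, the margin is 2.576 × 0.7163 = 1.8452.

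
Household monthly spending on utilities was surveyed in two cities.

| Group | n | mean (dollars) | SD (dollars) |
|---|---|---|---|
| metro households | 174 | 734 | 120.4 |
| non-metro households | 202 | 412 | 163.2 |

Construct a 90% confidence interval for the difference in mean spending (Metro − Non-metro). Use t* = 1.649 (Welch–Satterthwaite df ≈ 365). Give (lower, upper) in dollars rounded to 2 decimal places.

SE₁ = s₁/√n₁ = 120.4/√174 = 9.1275; SE₂ = 163.2/√202 = 11.4827.
Independent samples, unequal variances: SE_diff = √(SE₁² + SE₂²) = √(83.31125625 + 131.85239929) = 14.6685.
t* = 1.649, so margin of error = 1.649 × 14.6685 = 24.1884.
Difference in means = 734 − 412 = 322.0000.
322.0000 ± 24.1884 → (297.81, 346.19).

(297.81, 346.19)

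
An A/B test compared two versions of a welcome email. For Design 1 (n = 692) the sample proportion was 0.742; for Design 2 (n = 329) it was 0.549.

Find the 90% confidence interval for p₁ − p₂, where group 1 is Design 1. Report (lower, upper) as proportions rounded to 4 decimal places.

(0.1402, 0.2458)

SE₁ = √(p̂₁(1−p̂₁)/n₁) = √(0.7420·0.2580/692) = 0.01663; SE₂ = √(0.5490·0.4510/329) = 0.02743.
Independent samples: SE of the difference = √(SE₁² + SE₂²) = √(0.0002765569 + 0.0007524049) = 0.03208.
z* for 90% confidence is 1.645, so the margin of error is 1.645 × 0.03208 = 0.05277.
Point estimate p̂₁ − p̂₂ = 0.7420 − 0.5490 = 0.1930.
0.1930 ± 0.05277 → (0.1402, 0.2458).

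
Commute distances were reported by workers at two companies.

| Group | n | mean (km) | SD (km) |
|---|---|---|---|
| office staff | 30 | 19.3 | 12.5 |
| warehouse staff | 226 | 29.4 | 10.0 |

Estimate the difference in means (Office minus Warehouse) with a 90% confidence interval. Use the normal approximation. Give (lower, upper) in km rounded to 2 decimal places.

(-14.01, -6.19)

Standard errors of each mean: 12.5/√30 = 2.2822 and 10.0/√226 = 0.6652.
SE(x̄₁ − x̄₂) = √(2.2822² + 0.6652²) = 2.3772 for independent samples with unequal variances.
With z* = 1.645, the margin is 1.645 × 2.3772 = 3.9105.
x̄₁ − x̄₂ = 19.3 − 29.4 = -10.1000; the interval is -10.1000 ± 3.9105 = (-14.01, -6.19).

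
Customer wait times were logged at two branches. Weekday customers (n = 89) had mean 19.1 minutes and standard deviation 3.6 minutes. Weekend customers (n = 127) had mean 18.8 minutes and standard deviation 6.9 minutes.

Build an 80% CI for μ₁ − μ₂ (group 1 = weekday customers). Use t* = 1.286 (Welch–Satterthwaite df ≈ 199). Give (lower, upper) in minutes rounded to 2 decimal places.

(-0.63, 1.23)

Standard errors of each mean: 3.6/√89 = 0.3816 and 6.9/√127 = 0.6123.
SE(x̄₁ − x̄₂) = √(0.3816² + 0.6123²) = 0.7215 for independent samples with unequal variances.
With t* = 1.286, the margin is 1.286 × 0.7215 = 0.9278.
x̄₁ − x̄₂ = 19.1 − 18.8 = 0.3000; the interval is 0.3000 ± 0.9278 = (-0.63, 1.23).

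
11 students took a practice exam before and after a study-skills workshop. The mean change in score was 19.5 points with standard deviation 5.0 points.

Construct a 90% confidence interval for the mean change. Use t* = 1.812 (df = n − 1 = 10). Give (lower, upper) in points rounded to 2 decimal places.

(16.77, 22.23)

Paired design: SE = s_d/√n = 5.0/√11 = 1.5076.
t* = 1.812; margin of error = 1.812 × 1.5076 = 2.7318.
19.5 ± 2.7318 → (16.77, 22.23).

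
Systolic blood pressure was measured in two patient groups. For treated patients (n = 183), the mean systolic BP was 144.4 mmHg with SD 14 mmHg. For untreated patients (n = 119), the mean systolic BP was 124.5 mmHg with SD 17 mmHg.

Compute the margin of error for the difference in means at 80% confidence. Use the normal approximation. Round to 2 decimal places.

Per-group SEs: s₁/√n₁ = 14/√183 = 1.0349, s₂/√n₂ = 17/√119 = 1.5584.
Unpooled SE of the difference: √(1.07101801 + 2.42861056) = 1.8707.
Margin of error = z* · SE = 1.282 × 1.8707 = 2.3982.

2.40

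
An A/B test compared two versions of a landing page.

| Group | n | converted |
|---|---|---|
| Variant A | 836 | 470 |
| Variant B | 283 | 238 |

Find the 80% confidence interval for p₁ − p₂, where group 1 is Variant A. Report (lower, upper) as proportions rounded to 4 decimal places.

(-0.3143, -0.2433)

p̂₁ = 470/836 = 0.5622 and p̂₂ = 238/283 = 0.8410.
SE₁ = √(p̂₁(1−p̂₁)/n₁) = √(0.5622·0.4378/836) = 0.01716; SE₂ = √(0.8410·0.1590/283) = 0.02174.
Independent samples: SE of the difference = √(SE₁² + SE₂²) = √(0.0002944656 + 0.0004726276) = 0.02770.
z* for 80% confidence is 1.282, so the margin of error is 1.282 × 0.02770 = 0.03551.
Point estimate p̂₁ − p̂₂ = 0.5622 − 0.8410 = -0.2788.
-0.2788 ± 0.03551 → (-0.3143, -0.2433).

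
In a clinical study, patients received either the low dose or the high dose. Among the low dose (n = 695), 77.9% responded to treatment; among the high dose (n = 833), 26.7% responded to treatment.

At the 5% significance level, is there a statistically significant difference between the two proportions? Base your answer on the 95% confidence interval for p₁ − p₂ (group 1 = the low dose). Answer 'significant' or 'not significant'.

significant

SE₁ = √(p̂₁(1−p̂₁)/n₁) = √(0.7790·0.2210/695) = 0.01574; SE₂ = √(0.2670·0.7330/833) = 0.01533.
Independent samples: SE of the difference = √(SE₁² + SE₂²) = √(0.0002477476 + 0.0002350089) = 0.02197.
z* for 95% confidence is 1.960, so the margin of error is 1.960 × 0.02197 = 0.04306.
Point estimate p̂₁ − p̂₂ = 0.7790 − 0.2670 = 0.5120.
0.5120 ± 0.04306 → (0.46894, 0.55506).
The interval (0.46894, 0.55506) does not contain 0, so the difference is significant.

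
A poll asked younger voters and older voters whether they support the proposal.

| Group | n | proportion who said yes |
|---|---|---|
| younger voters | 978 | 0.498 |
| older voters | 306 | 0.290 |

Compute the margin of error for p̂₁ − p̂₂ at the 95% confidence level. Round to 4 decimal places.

0.0597

The two standard errors are √(0.4980×0.5020/978) = 0.01599 and √(0.2900×0.7100/306) = 0.02594.
Because the samples are independent, SE_diff = √(0.01599² + 0.02594²) = 0.03047.
Using z* = 1.960 for 95%, ME = 1.960 × 0.03047 = 0.05972.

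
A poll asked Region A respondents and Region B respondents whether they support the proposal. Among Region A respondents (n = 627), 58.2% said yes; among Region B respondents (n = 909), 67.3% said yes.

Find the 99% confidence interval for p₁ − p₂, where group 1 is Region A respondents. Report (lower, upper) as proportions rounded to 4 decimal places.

(-0.1557, -0.0263)

The two standard errors are √(0.5820×0.4180/627) = 0.01970 and √(0.6730×0.3270/909) = 0.01556.
Because the samples are independent, SE_diff = √(0.01970² + 0.01556²) = 0.02510.
Using z* = 2.576 for 99%, ME = 2.576 × 0.02510 = 0.06466.
p̂₁ − p̂₂ = -0.0910; interval -0.0910 ± 0.06466 gives (-0.1557, -0.0263).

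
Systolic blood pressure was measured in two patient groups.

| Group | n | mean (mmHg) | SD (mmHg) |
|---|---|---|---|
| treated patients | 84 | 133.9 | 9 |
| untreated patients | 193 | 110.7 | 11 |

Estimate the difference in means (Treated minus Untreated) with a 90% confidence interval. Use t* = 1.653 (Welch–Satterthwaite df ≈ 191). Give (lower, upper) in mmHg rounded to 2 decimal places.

(21.11, 25.29)

SE₁ = s₁/√n₁ = 9/√84 = 0.9820; SE₂ = 11/√193 = 0.7918.
Independent samples, unequal variances: SE_diff = √(SE₁² + SE₂²) = √(0.964324 + 0.62694724) = 1.2615.
t* = 1.653, so margin of error = 1.653 × 1.2615 = 2.0853.
Difference in means = 133.9 − 110.7 = 23.2000.
23.2000 ± 2.0853 → (21.11, 25.29).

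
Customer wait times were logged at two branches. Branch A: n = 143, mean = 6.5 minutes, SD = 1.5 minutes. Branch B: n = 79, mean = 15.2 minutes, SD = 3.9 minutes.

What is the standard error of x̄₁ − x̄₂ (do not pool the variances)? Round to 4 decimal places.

Standard errors of each mean: 1.5/√143 = 0.1254 and 3.9/√79 = 0.4388.
SE(x̄₁ − x̄₂) = √(0.1254² + 0.4388²) = 0.4564 for independent samples with unequal variances.

0.4564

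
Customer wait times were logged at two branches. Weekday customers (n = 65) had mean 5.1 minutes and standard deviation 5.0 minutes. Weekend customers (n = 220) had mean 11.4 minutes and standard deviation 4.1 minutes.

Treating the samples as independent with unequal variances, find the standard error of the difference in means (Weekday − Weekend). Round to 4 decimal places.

0.6790

Per-group SEs: s₁/√n₁ = 5.0/√65 = 0.6202, s₂/√n₂ = 4.1/√220 = 0.2764.
Unpooled SE of the difference: √(0.38464804 + 0.07639696) = 0.6790.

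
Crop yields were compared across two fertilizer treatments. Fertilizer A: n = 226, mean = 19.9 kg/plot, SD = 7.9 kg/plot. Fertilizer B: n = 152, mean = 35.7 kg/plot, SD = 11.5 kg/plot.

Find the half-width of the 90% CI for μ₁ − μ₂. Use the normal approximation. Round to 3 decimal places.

Per-group SEs: s₁/√n₁ = 7.9/√226 = 0.5255, s₂/√n₂ = 11.5/√152 = 0.9328.
Unpooled SE of the difference: √(0.27615025 + 0.87011584) = 1.0706.
Margin of error = z* · SE = 1.645 × 1.0706 = 1.7611.

1.761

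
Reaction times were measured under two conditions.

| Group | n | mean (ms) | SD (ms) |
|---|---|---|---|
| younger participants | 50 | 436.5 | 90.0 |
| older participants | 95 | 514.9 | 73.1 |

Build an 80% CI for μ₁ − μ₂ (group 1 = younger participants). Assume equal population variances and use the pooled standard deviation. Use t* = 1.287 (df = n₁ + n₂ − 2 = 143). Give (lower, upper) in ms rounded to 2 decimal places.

(-96.23, -60.57)

s_p = √[((n₁−1)s₁² + (n₂−1)s₂²)/(n₁+n₂−2)] = √[(49·90.0² + 94·73.1²)/143] = 79.2976.
SE = 79.2976·√(1/50 + 1/95) = 13.8547.
With t* = 1.287, margin = 1.287 × 13.8547 = 17.8310.
x̄₁ − x̄₂ = 436.5 − 514.9 = -78.4000; interval -78.4000 ± 17.8310 = (-96.23, -60.57).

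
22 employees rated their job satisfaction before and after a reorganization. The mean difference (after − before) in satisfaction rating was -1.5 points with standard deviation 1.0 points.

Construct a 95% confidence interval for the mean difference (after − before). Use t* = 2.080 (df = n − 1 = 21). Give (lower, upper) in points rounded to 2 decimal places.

(-1.94, -1.06)

This is a matched-pairs design, so SE = s_d/√n = 1.0/√22 = 0.2132.
Margin = 2.080 × 0.2132 = 0.4435; the interval is -1.5 ± 0.4435 = (-1.94, -1.06).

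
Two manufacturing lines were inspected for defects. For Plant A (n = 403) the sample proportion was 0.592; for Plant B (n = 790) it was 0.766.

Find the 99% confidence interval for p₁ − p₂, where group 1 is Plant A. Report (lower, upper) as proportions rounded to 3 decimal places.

Each SE is √(p̂(1−p̂)/n): √(0.5920·0.4080/403) = 0.02448 and √(0.7660·0.2340/790) = 0.01506.
SE(p̂₁ − p̂₂) = √(SE₁² + SE₂²) = √(0.0005992704 + 0.0002268036) = 0.02874, since the two samples are independent.
At 99% confidence z* = 2.576; margin = 2.576 × 0.02874 = 0.07403.
The difference is 0.5920 − 0.7660 = -0.1740, so the interval is -0.1740 ± 0.07403 = (-0.248, -0.100).

(-0.248, -0.100)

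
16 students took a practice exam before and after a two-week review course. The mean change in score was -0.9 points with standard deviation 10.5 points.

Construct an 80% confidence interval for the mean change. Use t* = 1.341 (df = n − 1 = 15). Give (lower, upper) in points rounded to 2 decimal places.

This is a matched-pairs design, so SE = s_d/√n = 10.5/√16 = 2.6250.
Margin = 1.341 × 2.6250 = 3.5201; the interval is -0.9 ± 3.5201 = (-4.42, 2.62).

(-4.42, 2.62)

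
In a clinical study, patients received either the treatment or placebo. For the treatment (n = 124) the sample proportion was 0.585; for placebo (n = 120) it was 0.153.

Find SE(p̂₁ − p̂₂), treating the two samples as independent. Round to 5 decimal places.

SE₁ = √(p̂₁(1−p̂₁)/n₁) = √(0.5850·0.4150/124) = 0.04425; SE₂ = √(0.1530·0.8470/120) = 0.03286.
Independent samples: SE of the difference = √(SE₁² + SE₂²) = √(0.0019580625 + 0.0010797796) = 0.05512.

0.05512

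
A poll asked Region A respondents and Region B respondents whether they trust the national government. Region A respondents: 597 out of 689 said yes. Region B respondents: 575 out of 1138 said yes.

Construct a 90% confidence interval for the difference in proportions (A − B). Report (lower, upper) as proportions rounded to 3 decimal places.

Sample proportions: 597/689 = 0.8665, 575/1138 = 0.5053.
Each SE is √(p̂(1−p̂)/n): √(0.8665·0.1335/689) = 0.01296 and √(0.5053·0.4947/1138) = 0.01482.
SE(p̂₁ − p̂₂) = √(SE₁² + SE₂²) = √(0.0001679616 + 0.0002196324) = 0.01969, since the two samples are independent.
At 90% confidence z* = 1.645; margin = 1.645 × 0.01969 = 0.03239.
The difference is 0.8665 − 0.5053 = 0.3612, so the interval is 0.3612 ± 0.03239 = (0.329, 0.394).

(0.329, 0.394)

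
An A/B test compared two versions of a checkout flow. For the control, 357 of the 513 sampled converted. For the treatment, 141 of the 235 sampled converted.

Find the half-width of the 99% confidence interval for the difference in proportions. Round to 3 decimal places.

Sample proportions: 357/513 = 0.6959, 141/235 = 0.6000.
Each SE is √(p̂(1−p̂)/n): √(0.6959·0.3041/513) = 0.02031 and √(0.6000·0.4000/235) = 0.03196.
SE(p̂₁ − p̂₂) = √(SE₁² + SE₂²) = √(0.0004124961 + 0.0010214416) = 0.03787, since the two samples are independent.
At 99% confidence z* = 2.576; margin = 2.576 × 0.03787 = 0.09755.

0.098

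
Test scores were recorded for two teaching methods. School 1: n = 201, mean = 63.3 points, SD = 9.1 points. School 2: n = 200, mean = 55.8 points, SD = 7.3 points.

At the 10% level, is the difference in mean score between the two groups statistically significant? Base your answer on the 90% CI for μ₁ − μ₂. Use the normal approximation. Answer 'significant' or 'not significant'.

Standard errors of each mean: 9.1/√201 = 0.6419 and 7.3/√200 = 0.5162.
SE(x̄₁ − x̄₂) = √(0.6419² + 0.5162²) = 0.8237 for independent samples with unequal variances.
With z* = 1.645, the margin is 1.645 × 0.8237 = 1.3550.
x̄₁ − x̄₂ = 63.3 − 55.8 = 7.5000; the interval is 7.5000 ± 1.3550 = (6.1450, 8.8550).
The interval (6.1450, 8.8550) does not contain 0, so the difference is significant.

significant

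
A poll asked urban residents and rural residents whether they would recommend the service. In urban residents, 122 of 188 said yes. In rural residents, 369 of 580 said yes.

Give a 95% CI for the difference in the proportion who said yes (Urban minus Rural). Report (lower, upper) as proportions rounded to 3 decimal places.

Sample proportions: 122/188 = 0.6489, 369/580 = 0.6362.
Each SE is √(p̂(1−p̂)/n): √(0.6489·0.3511/188) = 0.03481 and √(0.6362·0.3638/580) = 0.01998.
SE(p̂₁ − p̂₂) = √(SE₁² + SE₂²) = √(0.0012117361 + 0.0003992004) = 0.04014, since the two samples are independent.
At 95% confidence z* = 1.960; margin = 1.960 × 0.04014 = 0.07867.
The difference is 0.6489 − 0.6362 = 0.0127, so the interval is 0.0127 ± 0.07867 = (-0.066, 0.091).

(-0.066, 0.091)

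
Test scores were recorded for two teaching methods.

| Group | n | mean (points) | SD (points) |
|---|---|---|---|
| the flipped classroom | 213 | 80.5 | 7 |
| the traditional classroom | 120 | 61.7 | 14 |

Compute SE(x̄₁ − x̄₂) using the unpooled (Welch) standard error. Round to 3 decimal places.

1.365

Standard errors of each mean: 7/√213 = 0.4796 and 14/√120 = 1.2780.
SE(x̄₁ − x̄₂) = √(0.4796² + 1.2780²) = 1.3650 for independent samples with unequal variances.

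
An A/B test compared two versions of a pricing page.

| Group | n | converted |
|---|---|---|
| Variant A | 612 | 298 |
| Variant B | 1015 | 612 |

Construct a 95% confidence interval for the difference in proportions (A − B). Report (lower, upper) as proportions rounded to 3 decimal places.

First, p̂₁ = 298/612 = 0.4869; p̂₂ = 612/1015 = 0.6030.
The two standard errors are √(0.4869×0.5131/612) = 0.02020 and √(0.6030×0.3970/1015) = 0.01536.
Because the samples are independent, SE_diff = √(0.02020² + 0.01536²) = 0.02538.
Using z* = 1.960 for 95%, ME = 1.960 × 0.02538 = 0.04974.
p̂₁ − p̂₂ = -0.1161; interval -0.1161 ± 0.04974 gives (-0.166, -0.066).

(-0.166, -0.066)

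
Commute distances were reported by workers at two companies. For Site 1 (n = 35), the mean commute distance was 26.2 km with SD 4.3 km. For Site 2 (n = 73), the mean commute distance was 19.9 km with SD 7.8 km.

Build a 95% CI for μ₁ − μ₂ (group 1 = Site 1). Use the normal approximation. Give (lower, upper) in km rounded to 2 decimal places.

SE₁ = s₁/√n₁ = 4.3/√35 = 0.7268; SE₂ = 7.8/√73 = 0.9129.
Independent samples, unequal variances: SE_diff = √(SE₁² + SE₂²) = √(0.52823824 + 0.83338641) = 1.1669.
z* = 1.960, so margin of error = 1.960 × 1.1669 = 2.2871.
Difference in means = 26.2 − 19.9 = 6.3000.
6.3000 ± 2.2871 → (4.01, 8.59).

(4.01, 8.59)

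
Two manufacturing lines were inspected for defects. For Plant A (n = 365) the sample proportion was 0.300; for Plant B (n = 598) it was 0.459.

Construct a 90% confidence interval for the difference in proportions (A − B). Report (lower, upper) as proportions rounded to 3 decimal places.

(-0.211, -0.107)

SE₁ = √(p̂₁(1−p̂₁)/n₁) = √(0.3000·0.7000/365) = 0.02399; SE₂ = √(0.4590·0.5410/598) = 0.02038.
Independent samples: SE of the difference = √(SE₁² + SE₂²) = √(0.0005755201 + 0.0004153444) = 0.03148.
z* for 90% confidence is 1.645, so the margin of error is 1.645 × 0.03148 = 0.05178.
Point estimate p̂₁ − p̂₂ = 0.3000 − 0.4590 = -0.1590.
-0.1590 ± 0.05178 → (-0.211, -0.107).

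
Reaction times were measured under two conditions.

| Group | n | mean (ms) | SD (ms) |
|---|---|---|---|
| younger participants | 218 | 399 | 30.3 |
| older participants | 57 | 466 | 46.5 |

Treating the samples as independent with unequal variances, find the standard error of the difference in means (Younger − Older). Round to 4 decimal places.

6.4920

SE₁ = s₁/√n₁ = 30.3/√218 = 2.0522; SE₂ = 46.5/√57 = 6.1591.
Independent samples, unequal variances: SE_diff = √(SE₁² + SE₂²) = √(4.21152484 + 37.93451281) = 6.4920.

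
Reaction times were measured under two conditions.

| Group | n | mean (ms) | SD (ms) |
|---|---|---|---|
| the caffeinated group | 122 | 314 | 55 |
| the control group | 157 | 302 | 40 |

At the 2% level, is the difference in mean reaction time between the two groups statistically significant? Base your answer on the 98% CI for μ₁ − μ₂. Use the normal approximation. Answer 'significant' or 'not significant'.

Standard errors of each mean: 55/√122 = 4.9795 and 40/√157 = 3.1923.
SE(x̄₁ − x̄₂) = √(4.9795² + 3.1923²) = 5.9149 for independent samples with unequal variances.
With z* = 2.326, the margin is 2.326 × 5.9149 = 13.7581.
x̄₁ − x̄₂ = 314 − 302 = 12.0000; the interval is 12.0000 ± 13.7581 = (-1.7581, 25.7581).
The interval (-1.7581, 25.7581) contains 0, so the difference is not significant.

not significant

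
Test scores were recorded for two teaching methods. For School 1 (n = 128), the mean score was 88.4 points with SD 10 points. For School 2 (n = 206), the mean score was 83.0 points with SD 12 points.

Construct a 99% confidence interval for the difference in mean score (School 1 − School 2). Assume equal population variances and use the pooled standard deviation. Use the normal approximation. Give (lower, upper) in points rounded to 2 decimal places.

Pooled variance s_p² = [127·10² + 205·12²] / (128+206−2) = 127.1687, so s_p = 11.2769.
SE_diff = s_p·√(1/n₁ + 1/n₂) = 11.2769·√(1/128 + 1/206) = 1.2692.
z* = 2.576; margin = 2.576 × 1.2692 = 3.2695.
Difference = 88.4 − 83.0 = 5.4000.
5.4000 ± 3.2695 → (2.13, 8.67).

(2.13, 8.67)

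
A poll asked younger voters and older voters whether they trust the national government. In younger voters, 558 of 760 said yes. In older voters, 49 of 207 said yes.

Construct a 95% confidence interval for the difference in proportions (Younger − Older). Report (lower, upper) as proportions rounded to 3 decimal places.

First, p̂₁ = 558/760 = 0.7342; p̂₂ = 49/207 = 0.2367.
The two standard errors are √(0.7342×0.2658/760) = 0.01602 and √(0.2367×0.7633/207) = 0.02954.
Because the samples are independent, SE_diff = √(0.01602² + 0.02954²) = 0.03360.
Using z* = 1.960 for 95%, ME = 1.960 × 0.03360 = 0.06586.
p̂₁ − p̂₂ = 0.4975; interval 0.4975 ± 0.06586 gives (0.432, 0.563).

(0.432, 0.563)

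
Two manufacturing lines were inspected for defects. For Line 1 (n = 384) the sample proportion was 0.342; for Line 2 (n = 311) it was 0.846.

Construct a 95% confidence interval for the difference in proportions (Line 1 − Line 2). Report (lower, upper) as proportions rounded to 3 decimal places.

SE₁ = √(p̂₁(1−p̂₁)/n₁) = √(0.3420·0.6580/384) = 0.02421; SE₂ = √(0.8460·0.1540/311) = 0.02047.
Independent samples: SE of the difference = √(SE₁² + SE₂²) = √(0.0005861241 + 0.0004190209) = 0.03170.
z* for 95% confidence is 1.960, so the margin of error is 1.960 × 0.03170 = 0.06213.
Point estimate p̂₁ − p̂₂ = 0.3420 − 0.8460 = -0.5040.
-0.5040 ± 0.06213 → (-0.566, -0.442).

(-0.566, -0.442)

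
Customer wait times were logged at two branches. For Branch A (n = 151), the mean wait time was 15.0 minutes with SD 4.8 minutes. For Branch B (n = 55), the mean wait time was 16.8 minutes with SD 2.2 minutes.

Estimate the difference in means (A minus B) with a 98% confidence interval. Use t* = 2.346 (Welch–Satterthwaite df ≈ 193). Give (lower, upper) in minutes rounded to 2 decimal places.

Per-group SEs: s₁/√n₁ = 4.8/√151 = 0.3906, s₂/√n₂ = 2.2/√55 = 0.2966.
Unpooled SE of the difference: √(0.15256836 + 0.08797156) = 0.4904.
Margin of error = t* · SE = 2.346 × 0.4904 = 1.1505.
x̄₁ − x̄₂ = 15.0 − 16.8 = -1.8000.
CI: -1.8000 ± 1.1505 = (-2.95, -0.65).

(-2.95, -0.65)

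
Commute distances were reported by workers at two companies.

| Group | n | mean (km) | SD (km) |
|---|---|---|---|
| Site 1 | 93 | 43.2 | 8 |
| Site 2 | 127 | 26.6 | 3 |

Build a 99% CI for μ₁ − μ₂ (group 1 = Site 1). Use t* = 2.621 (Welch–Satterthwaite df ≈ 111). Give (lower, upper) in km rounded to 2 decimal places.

Standard errors of each mean: 8/√93 = 0.8296 and 3/√127 = 0.2662.
SE(x̄₁ − x̄₂) = √(0.8296² + 0.2662²) = 0.8713 for independent samples with unequal variances.
With t* = 2.621, the margin is 2.621 × 0.8713 = 2.2837.
x̄₁ − x̄₂ = 43.2 − 26.6 = 16.6000; the interval is 16.6000 ± 2.2837 = (14.32, 18.88).

(14.32, 18.88)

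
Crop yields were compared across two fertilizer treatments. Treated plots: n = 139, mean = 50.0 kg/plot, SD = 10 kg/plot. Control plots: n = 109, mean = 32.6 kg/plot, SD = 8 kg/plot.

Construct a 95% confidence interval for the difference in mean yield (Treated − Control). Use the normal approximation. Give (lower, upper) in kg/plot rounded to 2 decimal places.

(15.16, 19.64)

Standard errors of each mean: 10/√139 = 0.8482 and 8/√109 = 0.7663.
SE(x̄₁ − x̄₂) = √(0.8482² + 0.7663²) = 1.1431 for independent samples with unequal variances.
With z* = 1.960, the margin is 1.960 × 1.1431 = 2.2405.
x̄₁ − x̄₂ = 50.0 − 32.6 = 17.4000; the interval is 17.4000 ± 2.2405 = (15.16, 19.64).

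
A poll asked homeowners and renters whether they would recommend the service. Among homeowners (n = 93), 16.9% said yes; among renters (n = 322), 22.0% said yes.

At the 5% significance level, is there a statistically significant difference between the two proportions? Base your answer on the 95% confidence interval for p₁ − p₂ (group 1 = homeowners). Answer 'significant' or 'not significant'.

The two standard errors are √(0.1690×0.8310/93) = 0.03886 and √(0.2200×0.7800/322) = 0.02309.
Because the samples are independent, SE_diff = √(0.03886² + 0.02309²) = 0.04520.
Using z* = 1.960 for 95%, ME = 1.960 × 0.04520 = 0.08859.
p̂₁ − p̂₂ = -0.0510; interval -0.0510 ± 0.08859 gives (-0.13959, 0.03759).
The interval (-0.13959, 0.03759) contains 0, so the difference is not significant.

not significant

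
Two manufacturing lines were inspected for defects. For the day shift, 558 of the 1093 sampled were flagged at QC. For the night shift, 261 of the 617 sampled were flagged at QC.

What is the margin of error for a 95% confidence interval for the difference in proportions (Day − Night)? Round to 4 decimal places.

0.0490

Sample proportions: 558/1093 = 0.5105, 261/617 = 0.4230.
Each SE is √(p̂(1−p̂)/n): √(0.5105·0.4895/1093) = 0.01512 and √(0.4230·0.5770/617) = 0.01989.
SE(p̂₁ − p̂₂) = √(SE₁² + SE₂²) = √(0.0002286144 + 0.0003956121) = 0.02498, since the two samples are independent.
At 95% confidence z* = 1.960; margin = 1.960 × 0.02498 = 0.04896.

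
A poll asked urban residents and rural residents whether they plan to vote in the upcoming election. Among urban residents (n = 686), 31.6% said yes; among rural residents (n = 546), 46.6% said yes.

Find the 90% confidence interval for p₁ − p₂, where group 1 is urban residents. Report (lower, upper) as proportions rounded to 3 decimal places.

SE₁ = √(p̂₁(1−p̂₁)/n₁) = √(0.3160·0.6840/686) = 0.01775; SE₂ = √(0.4660·0.5340/546) = 0.02135.
Independent samples: SE of the difference = √(SE₁² + SE₂²) = √(0.0003150625 + 0.0004558225) = 0.02776.
z* for 90% confidence is 1.645, so the margin of error is 1.645 × 0.02776 = 0.04567.
Point estimate p̂₁ − p̂₂ = 0.3160 − 0.4660 = -0.1500.
-0.1500 ± 0.04567 → (-0.196, -0.104).

(-0.196, -0.104)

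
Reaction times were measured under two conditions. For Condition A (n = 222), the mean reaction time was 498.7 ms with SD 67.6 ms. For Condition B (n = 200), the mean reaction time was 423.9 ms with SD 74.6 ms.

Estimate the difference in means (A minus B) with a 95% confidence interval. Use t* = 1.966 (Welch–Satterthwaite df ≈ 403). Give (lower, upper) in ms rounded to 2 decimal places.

(61.12, 88.48)

Standard errors of each mean: 67.6/√222 = 4.5370 and 74.6/√200 = 5.2750.
SE(x̄₁ − x̄₂) = √(4.5370² + 5.2750²) = 6.9577 for independent samples with unequal variances.
With t* = 1.966, the margin is 1.966 × 6.9577 = 13.6788.
x̄₁ − x̄₂ = 498.7 − 423.9 = 74.8000; the interval is 74.8000 ± 13.6788 = (61.12, 88.48).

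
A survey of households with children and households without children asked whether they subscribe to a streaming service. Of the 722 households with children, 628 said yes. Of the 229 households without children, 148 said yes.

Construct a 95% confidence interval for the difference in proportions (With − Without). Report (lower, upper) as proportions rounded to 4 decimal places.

Sample proportions: 628/722 = 0.8698, 148/229 = 0.6463.
Each SE is √(p̂(1−p̂)/n): √(0.8698·0.1302/722) = 0.01252 and √(0.6463·0.3537/229) = 0.03159.
SE(p̂₁ − p̂₂) = √(SE₁² + SE₂²) = √(0.0001567504 + 0.0009979281) = 0.03398, since the two samples are independent.
At 95% confidence z* = 1.960; margin = 1.960 × 0.03398 = 0.06660.
The difference is 0.8698 − 0.6463 = 0.2235, so the interval is 0.2235 ± 0.06660 = (0.1569, 0.2901).

(0.1569, 0.2901)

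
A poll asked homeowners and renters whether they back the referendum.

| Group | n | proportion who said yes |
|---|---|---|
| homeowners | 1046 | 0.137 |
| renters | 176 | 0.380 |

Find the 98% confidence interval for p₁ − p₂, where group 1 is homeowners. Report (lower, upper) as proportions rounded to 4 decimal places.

The two standard errors are √(0.1370×0.8630/1046) = 0.01063 and √(0.3800×0.6200/176) = 0.03659.
Because the samples are independent, SE_diff = √(0.01063² + 0.03659²) = 0.03810.
Using z* = 2.326 for 98%, ME = 2.326 × 0.03810 = 0.08862.
p̂₁ − p̂₂ = -0.2430; interval -0.2430 ± 0.08862 gives (-0.3316, -0.1544).

(-0.3316, -0.1544)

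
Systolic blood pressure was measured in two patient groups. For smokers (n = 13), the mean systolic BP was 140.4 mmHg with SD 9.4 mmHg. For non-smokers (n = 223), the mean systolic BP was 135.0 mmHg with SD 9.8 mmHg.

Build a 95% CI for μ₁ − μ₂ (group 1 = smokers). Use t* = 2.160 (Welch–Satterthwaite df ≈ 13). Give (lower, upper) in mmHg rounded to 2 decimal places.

(-0.41, 11.21)

SE₁ = s₁/√n₁ = 9.4/√13 = 2.6071; SE₂ = 9.8/√223 = 0.6563.
Independent samples, unequal variances: SE_diff = √(SE₁² + SE₂²) = √(6.79697041 + 0.43072969) = 2.6884.
t* = 2.160, so margin of error = 2.160 × 2.6884 = 5.8069.
Difference in means = 140.4 − 135.0 = 5.4000.
5.4000 ± 5.8069 → (-0.41, 11.21).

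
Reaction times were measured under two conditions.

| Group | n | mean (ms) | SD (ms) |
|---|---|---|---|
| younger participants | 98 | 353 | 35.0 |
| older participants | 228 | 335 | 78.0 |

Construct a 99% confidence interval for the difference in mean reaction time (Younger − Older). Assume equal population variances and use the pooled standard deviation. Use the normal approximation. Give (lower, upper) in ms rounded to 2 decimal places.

(-3.17, 39.17)

s_p = √[((n₁−1)s₁² + (n₂−1)s₂²)/(n₁+n₂−2)] = √[(97·35.0² + 227·78.0²)/324] = 68.0390.
SE = 68.0390·√(1/98 + 1/228) = 8.2184.
With z* = 2.576, margin = 2.576 × 8.2184 = 21.1706.
x̄₁ − x̄₂ = 353 − 335 = 18.0000; interval 18.0000 ± 21.1706 = (-3.17, 39.17).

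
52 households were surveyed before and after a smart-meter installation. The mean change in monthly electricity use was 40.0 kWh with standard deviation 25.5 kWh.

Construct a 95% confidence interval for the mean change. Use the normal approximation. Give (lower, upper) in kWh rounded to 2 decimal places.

This is a matched-pairs design, so SE = s_d/√n = 25.5/√52 = 3.5362.
Margin = 1.960 × 3.5362 = 6.9310; the interval is 40.0 ± 6.9310 = (33.07, 46.93).

(33.07, 46.93)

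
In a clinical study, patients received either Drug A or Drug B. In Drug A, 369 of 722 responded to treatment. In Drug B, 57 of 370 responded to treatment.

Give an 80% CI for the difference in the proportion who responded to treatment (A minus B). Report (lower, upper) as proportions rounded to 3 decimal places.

p̂₁ = 369/722 = 0.5111 and p̂₂ = 57/370 = 0.1541.
SE₁ = √(p̂₁(1−p̂₁)/n₁) = √(0.5111·0.4889/722) = 0.01860; SE₂ = √(0.1541·0.8459/370) = 0.01877.
Independent samples: SE of the difference = √(SE₁² + SE₂²) = √(0.00034596 + 0.0003523129) = 0.02642.
z* for 80% confidence is 1.282, so the margin of error is 1.282 × 0.02642 = 0.03387.
Point estimate p̂₁ − p̂₂ = 0.5111 − 0.1541 = 0.3570.
0.3570 ± 0.03387 → (0.323, 0.391).

(0.323, 0.391)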